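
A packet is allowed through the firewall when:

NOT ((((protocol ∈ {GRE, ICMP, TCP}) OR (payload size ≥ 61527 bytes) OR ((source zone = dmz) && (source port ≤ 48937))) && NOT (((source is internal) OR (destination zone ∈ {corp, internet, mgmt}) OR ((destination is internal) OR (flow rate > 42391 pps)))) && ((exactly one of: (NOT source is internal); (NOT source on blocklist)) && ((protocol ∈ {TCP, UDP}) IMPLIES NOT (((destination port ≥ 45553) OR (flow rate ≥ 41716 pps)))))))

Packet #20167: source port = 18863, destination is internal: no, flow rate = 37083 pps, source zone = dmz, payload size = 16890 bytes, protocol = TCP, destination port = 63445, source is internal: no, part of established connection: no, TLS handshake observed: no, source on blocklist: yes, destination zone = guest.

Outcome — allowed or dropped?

Allowed

Atomic conditions:
  protocol ∈ {GRE, ICMP, TCP}: TCP is in the set → true
  payload size ≥ 61527 bytes: 16890 ≥ 61527 is false
  source zone = dmz: dmz == dmz is true
  source port ≤ 48937: 18863 ≤ 48937 is true
  source is internal: no → false
  destination zone ∈ {corp, internet, mgmt}: guest is not in the set → false
  destination is internal: no → false
  flow rate > 42391 pps: 37083 > 42391 is false
  NOT source is internal: no → true
  NOT source on blocklist: yes → false
  protocol ∈ {TCP, UDP}: TCP is in the set → true
  destination port ≥ 45553: 63445 ≥ 45553 is true
  flow rate ≥ 41716 pps: 37083 ≥ 41716 is false
Combine:
[1.1.3] true AND true = true
[1.1] true OR false OR true = true
[1.2.1.3] false OR false = false
[1.2.1] false OR false OR false = false
[1.2] NOT false = true
[1.3.1] exactly-one(true, false) = true
[1.3.2.2.1] true OR false = true
[1.3.2.2] NOT true = false
[1.3.2] true → false = false
[1.3] true AND false = false
[1] true AND true AND false = false
[root] NOT false = true
Overall: true → allowed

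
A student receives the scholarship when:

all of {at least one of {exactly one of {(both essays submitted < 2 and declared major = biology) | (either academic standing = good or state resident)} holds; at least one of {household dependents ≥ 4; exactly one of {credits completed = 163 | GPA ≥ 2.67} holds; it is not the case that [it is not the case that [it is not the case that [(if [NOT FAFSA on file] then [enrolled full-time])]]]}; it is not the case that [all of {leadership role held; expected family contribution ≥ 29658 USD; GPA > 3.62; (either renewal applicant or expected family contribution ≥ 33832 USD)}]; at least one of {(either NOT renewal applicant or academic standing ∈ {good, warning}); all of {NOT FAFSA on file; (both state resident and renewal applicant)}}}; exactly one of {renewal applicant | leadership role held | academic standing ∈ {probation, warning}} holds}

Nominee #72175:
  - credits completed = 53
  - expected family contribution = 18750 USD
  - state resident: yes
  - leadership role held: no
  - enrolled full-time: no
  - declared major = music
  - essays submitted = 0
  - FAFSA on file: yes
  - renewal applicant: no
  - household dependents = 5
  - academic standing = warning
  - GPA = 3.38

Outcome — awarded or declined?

Atomic conditions:
  essays submitted < 2: 0 < 2 is true
  declared major = biology: music == biology is false
  academic standing = good: warning == good is false
  state resident: yes → true
  household dependents ≥ 4: 5 ≥ 4 is true
  credits completed = 163: 53 == 163 is false
  GPA ≥ 2.67: 3.38 ≥ 2.67 is true
  NOT FAFSA on file: yes → false
  enrolled full-time: no → false
  leadership role held: no → false
  expected family contribution ≥ 29658 USD: 18750 ≥ 29658 is false
  GPA > 3.62: 3.38 > 3.62 is false
  renewal applicant: no → false
  expected family contribution ≥ 33832 USD: 18750 ≥ 33832 is false
  NOT renewal applicant: no → true
  academic standing ∈ {good, warning}: warning is in the set → true
  academic standing ∈ {probation, warning}: warning is in the set → true
Combine:
[1.1.1] true AND false = false
[1.1.2] false OR true = true
[1.1] exactly-one(false, true) = true
[1.2.2] exactly-one(false, true) = true
[1.2.3.1.1.1] false → false (antecedent false ⇒ implication holds) = true
[1.2.3.1.1] NOT true = false
[1.2.3.1] NOT false = true
[1.2.3] NOT true = false
[1.2] true OR true OR false = true
[1.3.1.4] false OR false = false
[1.3.1] false AND false AND false AND false = false
[1.3] NOT false = true
[1.4.1] true OR true = true
[1.4.2.2] true AND false = false
[1.4.2] false AND false = false
[1.4] true OR false = true
[1] true OR true OR true OR true = true
[2] exactly-one(false, false, true) = true
[root] true AND true = true
Overall: true → awarded

Awarded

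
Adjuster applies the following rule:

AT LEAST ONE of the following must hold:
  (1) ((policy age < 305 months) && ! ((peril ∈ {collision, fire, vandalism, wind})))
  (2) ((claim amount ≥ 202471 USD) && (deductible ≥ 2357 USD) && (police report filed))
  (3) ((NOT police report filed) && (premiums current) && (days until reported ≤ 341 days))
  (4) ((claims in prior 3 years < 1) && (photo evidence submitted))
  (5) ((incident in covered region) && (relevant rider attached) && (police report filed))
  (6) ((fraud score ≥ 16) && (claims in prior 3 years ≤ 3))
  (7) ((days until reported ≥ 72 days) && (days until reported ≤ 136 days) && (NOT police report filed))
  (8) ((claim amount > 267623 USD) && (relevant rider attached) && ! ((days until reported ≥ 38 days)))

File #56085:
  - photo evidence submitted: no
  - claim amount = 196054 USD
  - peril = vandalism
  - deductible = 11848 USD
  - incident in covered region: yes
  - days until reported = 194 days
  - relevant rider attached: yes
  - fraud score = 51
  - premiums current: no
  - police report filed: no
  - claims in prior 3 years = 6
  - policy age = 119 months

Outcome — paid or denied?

Denied

Atomic conditions:
  policy age < 305 months: 119 < 305 is true
  peril ∈ {collision, fire, vandalism, wind}: vandalism is in the set → true
  claim amount ≥ 202471 USD: 196054 ≥ 202471 is false
  deductible ≥ 2357 USD: 11848 ≥ 2357 is true
  police report filed: no → false
  NOT police report filed: no → true
  premiums current: no → false
  days until reported ≤ 341 days: 194 ≤ 341 is true
  claims in prior 3 years < 1: 6 < 1 is false
  photo evidence submitted: no → false
  incident in covered region: yes → true
  relevant rider attached: yes → true
  fraud score ≥ 16: 51 ≥ 16 is true
  claims in prior 3 years ≤ 3: 6 ≤ 3 is false
  days until reported ≥ 72 days: 194 ≥ 72 is true
  days until reported ≤ 136 days: 194 ≤ 136 is false
  claim amount > 267623 USD: 196054 > 267623 is false
  days until reported ≥ 38 days: 194 ≥ 38 is true
Combine:
[1.2] NOT true = false
[1] true AND false = false
[2] false AND true AND false = false
[3] true AND false AND true = false
[4] false AND false = false
[5] true AND true AND false = false
[6] true AND false = false
[7] true AND false AND true = false
[8.3] NOT true = false
[8] false AND true AND false = false
[root] false OR false OR false OR false OR false OR false OR false OR false = false
Overall: false → denied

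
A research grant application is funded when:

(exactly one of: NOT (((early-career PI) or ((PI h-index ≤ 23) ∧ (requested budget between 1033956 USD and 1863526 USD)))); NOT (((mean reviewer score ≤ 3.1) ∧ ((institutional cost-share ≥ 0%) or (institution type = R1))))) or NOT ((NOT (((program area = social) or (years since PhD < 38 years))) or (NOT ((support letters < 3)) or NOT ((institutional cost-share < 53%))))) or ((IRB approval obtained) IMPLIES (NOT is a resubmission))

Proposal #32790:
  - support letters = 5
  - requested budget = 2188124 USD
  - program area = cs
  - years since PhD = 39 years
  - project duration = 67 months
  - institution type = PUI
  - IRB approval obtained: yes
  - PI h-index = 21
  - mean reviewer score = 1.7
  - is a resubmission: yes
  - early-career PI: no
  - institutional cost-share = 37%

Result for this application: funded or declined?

Funded

Atomic conditions:
  early-career PI: no → false
  PI h-index ≤ 23: 21 ≤ 23 is true
  requested budget between 1033956 USD and 1863526 USD: 2188124 in [1033956, 1863526] is false
  mean reviewer score ≤ 3.1: 1.7 ≤ 3.1 is true
  institutional cost-share ≥ 0%: 37 ≥ 0 is true
  institution type = R1: PUI == R1 is false
  program area = social: cs == social is false
  years since PhD < 38 years: 39 < 38 is false
  support letters < 3: 5 < 3 is false
  institutional cost-share < 53%: 37 < 53 is true
  IRB approval obtained: yes → true
  NOT is a resubmission: yes → false
Combine:
[1.1.1.2] true AND false = false
[1.1.1] false OR false = false
[1.1] NOT false = true
[1.2.1.2] true OR false = true
[1.2.1] true AND true = true
[1.2] NOT true = false
[1] exactly-one(true, false) = true
[2.1.1.1] false OR false = false
[2.1.1] NOT false = true
[2.1.2.1] NOT false = true
[2.1.2.2] NOT true = false
[2.1.2] true OR false = true
[2.1] true OR true = true
[2] NOT true = false
[3] true → false = false
[root] true OR false OR false = true
Overall: true → funded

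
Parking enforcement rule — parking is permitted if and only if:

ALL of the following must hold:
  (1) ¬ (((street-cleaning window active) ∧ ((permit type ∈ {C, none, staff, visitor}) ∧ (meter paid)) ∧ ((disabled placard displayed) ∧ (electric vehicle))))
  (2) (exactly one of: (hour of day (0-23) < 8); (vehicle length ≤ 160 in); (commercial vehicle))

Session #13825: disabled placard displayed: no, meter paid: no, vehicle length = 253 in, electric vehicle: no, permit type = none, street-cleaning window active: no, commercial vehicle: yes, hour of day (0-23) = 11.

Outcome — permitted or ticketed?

Permitted

Atomic conditions:
  street-cleaning window active: no → false
  permit type ∈ {C, none, staff, visitor}: none is in the set → true
  meter paid: no → false
  disabled placard displayed: no → false
  electric vehicle: no → false
  hour of day (0-23) < 8: 11 < 8 is false
  vehicle length ≤ 160 in: 253 ≤ 160 is false
  commercial vehicle: yes → true
Combine:
[1.1.2] true AND false = false
[1.1.3] false AND false = false
[1.1] false AND false AND false = false
[1] NOT false = true
[2] exactly-one(false, false, true) = true
[root] true AND true = true
Overall: true → permitted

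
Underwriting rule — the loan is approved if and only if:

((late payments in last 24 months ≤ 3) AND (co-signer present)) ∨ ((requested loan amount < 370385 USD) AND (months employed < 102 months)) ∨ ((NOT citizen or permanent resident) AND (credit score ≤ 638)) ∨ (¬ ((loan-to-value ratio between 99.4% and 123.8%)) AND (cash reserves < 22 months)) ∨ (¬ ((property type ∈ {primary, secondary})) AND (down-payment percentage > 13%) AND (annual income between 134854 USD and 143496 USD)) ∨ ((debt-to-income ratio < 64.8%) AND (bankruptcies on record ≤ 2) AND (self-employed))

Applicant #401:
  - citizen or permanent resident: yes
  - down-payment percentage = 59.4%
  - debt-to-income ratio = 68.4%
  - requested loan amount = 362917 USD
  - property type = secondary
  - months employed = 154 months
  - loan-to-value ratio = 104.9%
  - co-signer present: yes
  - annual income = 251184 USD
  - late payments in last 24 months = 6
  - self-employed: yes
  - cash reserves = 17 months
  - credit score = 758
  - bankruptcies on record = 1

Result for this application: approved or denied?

Denied

Atomic conditions:
  late payments in last 24 months ≤ 3: 6 ≤ 3 is false
  co-signer present: yes → true
  requested loan amount < 370385 USD: 362917 < 370385 is true
  months employed < 102 months: 154 < 102 is false
  NOT citizen or permanent resident: yes → false
  credit score ≤ 638: 758 ≤ 638 is false
  loan-to-value ratio between 99.4% and 123.8%: 104.9 in [99.4, 123.8] is true
  cash reserves < 22 months: 17 < 22 is true
  property type ∈ {primary, secondary}: secondary is in the set → true
  down-payment percentage > 13%: 59.4 > 13 is true
  annual income between 134854 USD and 143496 USD: 251184 in [134854, 143496] is false
  debt-to-income ratio < 64.8%: 68.4 < 64.8 is false
  bankruptcies on record ≤ 2: 1 ≤ 2 is true
  self-employed: yes → true
Combine:
[1] false AND true = false
[2] true AND false = false
[3] false AND false = false
[4.1] NOT true = false
[4] false AND true = false
[5.1] NOT true = false
[5] false AND true AND false = false
[6] false AND true AND true = false
[root] false OR false OR false OR false OR false OR false = false
Overall: false → denied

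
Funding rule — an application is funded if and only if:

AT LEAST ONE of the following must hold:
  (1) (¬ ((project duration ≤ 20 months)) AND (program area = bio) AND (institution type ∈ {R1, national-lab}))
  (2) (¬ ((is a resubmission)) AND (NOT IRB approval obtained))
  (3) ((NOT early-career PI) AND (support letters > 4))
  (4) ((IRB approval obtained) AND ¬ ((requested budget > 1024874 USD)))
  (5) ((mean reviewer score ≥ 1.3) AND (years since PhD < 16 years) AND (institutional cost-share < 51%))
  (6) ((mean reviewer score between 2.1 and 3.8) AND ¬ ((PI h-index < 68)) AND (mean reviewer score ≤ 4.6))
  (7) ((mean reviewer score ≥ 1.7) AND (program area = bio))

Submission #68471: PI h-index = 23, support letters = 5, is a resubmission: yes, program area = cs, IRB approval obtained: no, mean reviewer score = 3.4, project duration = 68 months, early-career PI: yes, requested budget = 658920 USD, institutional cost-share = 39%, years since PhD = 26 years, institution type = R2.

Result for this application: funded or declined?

Atomic conditions:
  project duration ≤ 20 months: 68 ≤ 20 is false
  program area = bio: cs == bio is false
  institution type ∈ {R1, national-lab}: R2 is not in the set → false
  is a resubmission: yes → true
  NOT IRB approval obtained: no → true
  NOT early-career PI: yes → false
  support letters > 4: 5 > 4 is true
  IRB approval obtained: no → false
  requested budget > 1024874 USD: 658920 > 1024874 is false
  mean reviewer score ≥ 1.3: 3.4 ≥ 1.3 is true
  years since PhD < 16 years: 26 < 16 is false
  institutional cost-share < 51%: 39 < 51 is true
  mean reviewer score between 2.1 and 3.8: 3.4 in [2.1, 3.8] is true
  PI h-index < 68: 23 < 68 is true
  mean reviewer score ≤ 4.6: 3.4 ≤ 4.6 is true
  mean reviewer score ≥ 1.7: 3.4 ≥ 1.7 is true
Combine:
[1.1] NOT false = true
[1] true AND false AND false = false
[2.1] NOT true = false
[2] false AND true = false
[3] false AND true = false
[4.2] NOT false = true
[4] false AND true = false
[5] true AND false AND true = false
[6.2] NOT true = false
[6] true AND false AND true = false
[7] true AND false = false
[root] false OR false OR false OR false OR false OR false OR false = false
Overall: false → declined

Declined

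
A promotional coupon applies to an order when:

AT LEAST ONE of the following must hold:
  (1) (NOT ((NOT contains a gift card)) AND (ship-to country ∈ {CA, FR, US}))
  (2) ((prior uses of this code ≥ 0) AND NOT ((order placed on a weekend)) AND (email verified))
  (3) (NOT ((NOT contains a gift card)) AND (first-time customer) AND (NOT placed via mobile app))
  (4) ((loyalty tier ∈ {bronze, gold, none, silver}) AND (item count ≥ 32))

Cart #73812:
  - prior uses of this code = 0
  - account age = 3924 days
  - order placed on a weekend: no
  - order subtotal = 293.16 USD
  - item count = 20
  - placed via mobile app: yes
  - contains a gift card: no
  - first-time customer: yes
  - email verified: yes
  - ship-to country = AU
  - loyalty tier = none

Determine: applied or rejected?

Atomic conditions:
  NOT contains a gift card: no → true
  ship-to country ∈ {CA, FR, US}: AU is not in the set → false
  prior uses of this code ≥ 0: 0 ≥ 0 is true
  order placed on a weekend: no → false
  email verified: yes → true
  first-time customer: yes → true
  NOT placed via mobile app: yes → false
  loyalty tier ∈ {bronze, gold, none, silver}: none is in the set → true
  item count ≥ 32: 20 ≥ 32 is false
Combine:
[1.1] NOT true = false
[1] false AND false = false
[2.2] NOT false = true
[2] true AND true AND true = true
[3.1] NOT true = false
[3] false AND true AND false = false
[4] true AND false = false
[root] false OR true OR false OR false = true
Overall: true → applied

Applied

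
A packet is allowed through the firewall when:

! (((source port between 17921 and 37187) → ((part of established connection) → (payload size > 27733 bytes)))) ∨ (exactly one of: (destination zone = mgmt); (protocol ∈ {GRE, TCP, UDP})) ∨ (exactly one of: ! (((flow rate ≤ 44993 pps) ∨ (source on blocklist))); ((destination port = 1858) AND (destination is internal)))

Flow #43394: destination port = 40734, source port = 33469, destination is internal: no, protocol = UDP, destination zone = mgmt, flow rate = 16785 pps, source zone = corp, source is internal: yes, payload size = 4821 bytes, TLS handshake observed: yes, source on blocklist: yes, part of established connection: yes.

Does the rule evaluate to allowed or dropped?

Atomic conditions:
  source port between 17921 and 37187: 33469 in [17921, 37187] is true
  part of established connection: yes → true
  payload size > 27733 bytes: 4821 > 27733 is false
  destination zone = mgmt: mgmt == mgmt is true
  protocol ∈ {GRE, TCP, UDP}: UDP is in the set → true
  flow rate ≤ 44993 pps: 16785 ≤ 44993 is true
  source on blocklist: yes → true
  destination port = 1858: 40734 == 1858 is false
  destination is internal: no → false
Combine:
[1.1.2] true → false = false
[1.1] true → false = false
[1] NOT false = true
[2] exactly-one(true, true) = false
[3.1.1] true OR true = true
[3.1] NOT true = false
[3.2] false AND false = false
[3] exactly-one(false, false) = false
[root] true OR false OR false = true
Overall: true → allowed

Allowed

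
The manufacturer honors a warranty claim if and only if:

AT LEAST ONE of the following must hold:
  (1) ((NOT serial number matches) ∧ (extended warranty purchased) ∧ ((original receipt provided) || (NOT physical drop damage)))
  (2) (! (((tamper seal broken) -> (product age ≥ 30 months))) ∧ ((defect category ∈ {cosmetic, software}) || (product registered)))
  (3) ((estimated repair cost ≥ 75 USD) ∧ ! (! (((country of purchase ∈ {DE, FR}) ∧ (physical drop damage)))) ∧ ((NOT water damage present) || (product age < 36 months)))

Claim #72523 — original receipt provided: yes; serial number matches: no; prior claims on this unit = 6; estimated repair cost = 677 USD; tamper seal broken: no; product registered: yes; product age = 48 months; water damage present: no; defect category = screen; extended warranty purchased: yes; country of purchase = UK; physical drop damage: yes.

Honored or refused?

Atomic conditions:
  NOT serial number matches: no → true
  extended warranty purchased: yes → true
  original receipt provided: yes → true
  NOT physical drop damage: yes → false
  tamper seal broken: no → false
  product age ≥ 30 months: 48 ≥ 30 is true
  defect category ∈ {cosmetic, software}: screen is not in the set → false
  product registered: yes → true
  estimated repair cost ≥ 75 USD: 677 ≥ 75 is true
  country of purchase ∈ {DE, FR}: UK is not in the set → false
  physical drop damage: yes → true
  NOT water damage present: no → true
  product age < 36 months: 48 < 36 is false
Combine:
[1.3] true OR false = true
[1] true AND true AND true = true
[2.1.1] false → true (antecedent false ⇒ implication holds) = true
[2.1] NOT true = false
[2.2] false OR true = true
[2] false AND true = false
[3.2.1.1] false AND true = false
[3.2.1] NOT false = true
[3.2] NOT true = false
[3.3] true OR false = true
[3] true AND false AND true = false
[root] true OR false OR false = true
Overall: true → honored

Honored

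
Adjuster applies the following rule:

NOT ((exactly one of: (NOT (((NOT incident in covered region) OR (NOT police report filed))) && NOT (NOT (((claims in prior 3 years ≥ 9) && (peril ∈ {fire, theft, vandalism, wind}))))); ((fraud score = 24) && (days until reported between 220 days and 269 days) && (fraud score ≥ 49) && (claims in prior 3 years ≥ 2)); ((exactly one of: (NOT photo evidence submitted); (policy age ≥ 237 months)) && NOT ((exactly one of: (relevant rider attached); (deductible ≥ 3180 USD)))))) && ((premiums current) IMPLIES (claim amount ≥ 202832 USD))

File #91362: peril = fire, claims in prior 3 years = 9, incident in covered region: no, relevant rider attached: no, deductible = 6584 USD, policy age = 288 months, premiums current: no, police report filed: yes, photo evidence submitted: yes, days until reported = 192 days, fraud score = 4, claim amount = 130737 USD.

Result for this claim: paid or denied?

Paid

Atomic conditions:
  NOT incident in covered region: no → true
  NOT police report filed: yes → false
  claims in prior 3 years ≥ 9: 9 ≥ 9 is true
  peril ∈ {fire, theft, vandalism, wind}: fire is in the set → true
  fraud score = 24: 4 == 24 is false
  days until reported between 220 days and 269 days: 192 in [220, 269] is false
  fraud score ≥ 49: 4 ≥ 49 is false
  claims in prior 3 years ≥ 2: 9 ≥ 2 is true
  NOT photo evidence submitted: yes → false
  policy age ≥ 237 months: 288 ≥ 237 is true
  relevant rider attached: no → false
  deductible ≥ 3180 USD: 6584 ≥ 3180 is true
  premiums current: no → false
  claim amount ≥ 202832 USD: 130737 ≥ 202832 is false
Combine:
[1.1.1.1.1] true OR false = true
[1.1.1.1] NOT true = false
[1.1.1.2.1.1] true AND true = true
[1.1.1.2.1] NOT true = false
[1.1.1.2] NOT false = true
[1.1.1] false AND true = false
[1.1.2] false AND false AND false AND true = false
[1.1.3.1] exactly-one(false, true) = true
[1.1.3.2.1] exactly-one(false, true) = true
[1.1.3.2] NOT true = false
[1.1.3] true AND false = false
[1.1] exactly-one(false, false, false) = false
[1] NOT false = true
[2] false → false (antecedent false ⇒ implication holds) = true
[root] true AND true = true
Overall: true → paid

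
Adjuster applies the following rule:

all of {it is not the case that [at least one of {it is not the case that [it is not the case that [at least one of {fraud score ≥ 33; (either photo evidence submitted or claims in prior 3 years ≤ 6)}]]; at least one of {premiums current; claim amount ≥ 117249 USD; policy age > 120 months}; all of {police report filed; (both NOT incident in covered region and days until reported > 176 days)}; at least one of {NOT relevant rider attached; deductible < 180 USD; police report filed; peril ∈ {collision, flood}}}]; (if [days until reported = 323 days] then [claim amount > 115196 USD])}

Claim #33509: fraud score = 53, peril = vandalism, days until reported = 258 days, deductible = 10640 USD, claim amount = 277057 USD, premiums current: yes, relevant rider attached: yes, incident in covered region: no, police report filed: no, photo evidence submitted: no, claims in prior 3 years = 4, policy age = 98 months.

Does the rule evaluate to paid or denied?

Denied

Atomic conditions:
  fraud score ≥ 33: 53 ≥ 33 is true
  photo evidence submitted: no → false
  claims in prior 3 years ≤ 6: 4 ≤ 6 is true
  premiums current: yes → true
  claim amount ≥ 117249 USD: 277057 ≥ 117249 is true
  policy age > 120 months: 98 > 120 is false
  police report filed: no → false
  NOT incident in covered region: no → true
  days until reported > 176 days: 258 > 176 is true
  NOT relevant rider attached: yes → false
  deductible < 180 USD: 10640 < 180 is false
  peril ∈ {collision, flood}: vandalism is not in the set → false
  days until reported = 323 days: 258 == 323 is false
  claim amount > 115196 USD: 277057 > 115196 is true
Combine:
[1.1.1.1.1.2] false OR true = true
[1.1.1.1.1] true OR true = true
[1.1.1.1] NOT true = false
[1.1.1] NOT false = true
[1.1.2] true OR true OR false = true
[1.1.3.2] true AND true = true
[1.1.3] false AND true = false
[1.1.4] false OR false OR false OR false = false
[1.1] true OR true OR false OR false = true
[1] NOT true = false
[2] false → true (antecedent false ⇒ implication holds) = true
[root] false AND true = false
Overall: false → denied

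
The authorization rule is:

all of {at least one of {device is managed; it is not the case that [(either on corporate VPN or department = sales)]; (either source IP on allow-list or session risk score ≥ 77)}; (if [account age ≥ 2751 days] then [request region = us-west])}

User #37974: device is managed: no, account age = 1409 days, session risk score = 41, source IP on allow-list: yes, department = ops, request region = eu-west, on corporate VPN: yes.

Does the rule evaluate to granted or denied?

Granted

Atomic conditions:
  device is managed: no → false
  on corporate VPN: yes → true
  department = sales: ops == sales is false
  source IP on allow-list: yes → true
  session risk score ≥ 77: 41 ≥ 77 is false
  account age ≥ 2751 days: 1409 ≥ 2751 is false
  request region = us-west: eu-west == us-west is false
Combine:
[1.2.1] true OR false = true
[1.2] NOT true = false
[1.3] true OR false = true
[1] false OR false OR true = true
[2] false → false (antecedent false ⇒ implication holds) = true
[root] true AND true = true
Overall: true → granted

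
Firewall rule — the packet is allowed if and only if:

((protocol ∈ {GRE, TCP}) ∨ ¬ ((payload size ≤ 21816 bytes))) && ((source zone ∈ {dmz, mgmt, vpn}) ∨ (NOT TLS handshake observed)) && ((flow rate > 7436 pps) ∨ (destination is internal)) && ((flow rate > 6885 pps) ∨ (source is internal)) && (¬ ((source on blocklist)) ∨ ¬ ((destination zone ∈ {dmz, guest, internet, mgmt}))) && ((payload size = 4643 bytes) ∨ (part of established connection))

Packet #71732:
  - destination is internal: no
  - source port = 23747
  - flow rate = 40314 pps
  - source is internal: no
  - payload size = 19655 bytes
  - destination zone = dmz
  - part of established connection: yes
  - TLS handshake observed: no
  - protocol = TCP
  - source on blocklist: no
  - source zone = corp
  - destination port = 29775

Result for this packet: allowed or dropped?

Allowed

Atomic conditions:
  protocol ∈ {GRE, TCP}: TCP is in the set → true
  payload size ≤ 21816 bytes: 19655 ≤ 21816 is true
  source zone ∈ {dmz, mgmt, vpn}: corp is not in the set → false
  NOT TLS handshake observed: no → true
  flow rate > 7436 pps: 40314 > 7436 is true
  destination is internal: no → false
  flow rate > 6885 pps: 40314 > 6885 is true
  source is internal: no → false
  source on blocklist: no → false
  destination zone ∈ {dmz, guest, internet, mgmt}: dmz is in the set → true
  payload size = 4643 bytes: 19655 == 4643 is false
  part of established connection: yes → true
Combine:
[1.2] NOT true = false
[1] true OR false = true
[2] false OR true = true
[3] true OR false = true
[4] true OR false = true
[5.1] NOT false = true
[5.2] NOT true = false
[5] true OR false = true
[6] false OR true = true
[root] true AND true AND true AND true AND true AND true = true
Overall: true → allowed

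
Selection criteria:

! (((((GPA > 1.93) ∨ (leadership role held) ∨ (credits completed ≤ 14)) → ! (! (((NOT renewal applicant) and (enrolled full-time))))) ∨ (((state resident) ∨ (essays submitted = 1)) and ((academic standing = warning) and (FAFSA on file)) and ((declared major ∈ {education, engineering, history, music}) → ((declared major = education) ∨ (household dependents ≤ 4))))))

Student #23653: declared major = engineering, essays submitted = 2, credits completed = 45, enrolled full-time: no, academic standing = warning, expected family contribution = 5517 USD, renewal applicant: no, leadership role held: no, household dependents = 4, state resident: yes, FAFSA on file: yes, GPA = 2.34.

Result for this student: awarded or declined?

Atomic conditions:
  GPA > 1.93: 2.34 > 1.93 is true
  leadership role held: no → false
  credits completed ≤ 14: 45 ≤ 14 is false
  NOT renewal applicant: no → true
  enrolled full-time: no → false
  state resident: yes → true
  essays submitted = 1: 2 == 1 is false
  academic standing = warning: warning == warning is true
  FAFSA on file: yes → true
  declared major ∈ {education, engineering, history, music}: engineering is in the set → true
  declared major = education: engineering == education is false
  household dependents ≤ 4: 4 ≤ 4 is true
Combine:
[1.1.1] true OR false OR false = true
[1.1.2.1.1] true AND false = false
[1.1.2.1] NOT false = true
[1.1.2] NOT true = false
[1.1] true → false = false
[1.2.1] true OR false = true
[1.2.2] true AND true = true
[1.2.3.2] false OR true = true
[1.2.3] true → true = true
[1.2] true AND true AND true = true
[1] false OR true = true
[root] NOT true = false
Overall: false → declined

Declined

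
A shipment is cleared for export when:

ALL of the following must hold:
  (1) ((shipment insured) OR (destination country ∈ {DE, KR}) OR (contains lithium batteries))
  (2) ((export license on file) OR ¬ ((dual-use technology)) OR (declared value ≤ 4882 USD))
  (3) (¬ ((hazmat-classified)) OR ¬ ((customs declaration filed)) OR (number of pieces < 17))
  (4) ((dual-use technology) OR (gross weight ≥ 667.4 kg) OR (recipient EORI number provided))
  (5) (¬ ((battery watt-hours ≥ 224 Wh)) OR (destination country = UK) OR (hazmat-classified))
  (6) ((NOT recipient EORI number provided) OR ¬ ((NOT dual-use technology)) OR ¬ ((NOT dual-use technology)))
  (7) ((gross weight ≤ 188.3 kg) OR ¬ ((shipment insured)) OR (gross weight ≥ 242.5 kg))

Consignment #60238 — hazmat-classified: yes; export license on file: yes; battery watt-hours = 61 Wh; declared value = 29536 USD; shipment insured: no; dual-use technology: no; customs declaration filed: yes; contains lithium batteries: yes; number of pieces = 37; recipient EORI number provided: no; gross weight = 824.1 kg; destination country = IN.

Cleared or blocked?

Blocked

Atomic conditions:
  shipment insured: no → false
  destination country ∈ {DE, KR}: IN is not in the set → false
  contains lithium batteries: yes → true
  export license on file: yes → true
  dual-use technology: no → false
  declared value ≤ 4882 USD: 29536 ≤ 4882 is false
  hazmat-classified: yes → true
  customs declaration filed: yes → true
  number of pieces < 17: 37 < 17 is false
  gross weight ≥ 667.4 kg: 824.1 ≥ 667.4 is true
  recipient EORI number provided: no → false
  battery watt-hours ≥ 224 Wh: 61 ≥ 224 is false
  destination country = UK: IN == UK is false
  NOT recipient EORI number provided: no → true
  NOT dual-use technology: no → true
  gross weight ≤ 188.3 kg: 824.1 ≤ 188.3 is false
  gross weight ≥ 242.5 kg: 824.1 ≥ 242.5 is true
Combine:
[1] false OR false OR true = true
[2.2] NOT false = true
[2] true OR true OR false = true
[3.1] NOT true = false
[3.2] NOT true = false
[3] false OR false OR false = false
[4] false OR true OR false = true
[5.1] NOT false = true
[5] true OR false OR true = true
[6.2] NOT true = false
[6.3] NOT true = false
[6] true OR false OR false = true
[7.2] NOT false = true
[7] false OR true OR true = true
[root] true AND true AND false AND true AND true AND true AND true = false
Overall: false → blocked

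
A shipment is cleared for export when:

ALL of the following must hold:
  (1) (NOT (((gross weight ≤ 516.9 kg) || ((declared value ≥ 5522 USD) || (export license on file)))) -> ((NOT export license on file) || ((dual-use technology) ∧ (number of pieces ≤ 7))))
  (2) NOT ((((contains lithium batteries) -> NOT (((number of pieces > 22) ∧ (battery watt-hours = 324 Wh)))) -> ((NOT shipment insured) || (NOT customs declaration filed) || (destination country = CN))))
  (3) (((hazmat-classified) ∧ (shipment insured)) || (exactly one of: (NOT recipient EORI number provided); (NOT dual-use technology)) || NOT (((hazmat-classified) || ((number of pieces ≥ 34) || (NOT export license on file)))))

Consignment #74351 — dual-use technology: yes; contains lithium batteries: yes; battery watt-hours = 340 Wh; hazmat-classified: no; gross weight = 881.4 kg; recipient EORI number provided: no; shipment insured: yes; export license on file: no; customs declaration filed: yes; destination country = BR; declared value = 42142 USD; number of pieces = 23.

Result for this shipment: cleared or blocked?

Cleared

Atomic conditions:
  gross weight ≤ 516.9 kg: 881.4 ≤ 516.9 is false
  declared value ≥ 5522 USD: 42142 ≥ 5522 is true
  export license on file: no → false
  NOT export license on file: no → true
  dual-use technology: yes → true
  number of pieces ≤ 7: 23 ≤ 7 is false
  contains lithium batteries: yes → true
  number of pieces > 22: 23 > 22 is true
  battery watt-hours = 324 Wh: 340 == 324 is false
  NOT shipment insured: yes → false
  NOT customs declaration filed: yes → false
  destination country = CN: BR == CN is false
  hazmat-classified: no → false
  shipment insured: yes → true
  NOT recipient EORI number provided: no → true
  NOT dual-use technology: yes → false
  number of pieces ≥ 34: 23 ≥ 34 is false
Combine:
[1.1.1.2] true OR false = true
[1.1.1] false OR true = true
[1.1] NOT true = false
[1.2.2] true AND false = false
[1.2] true OR false = true
[1] false → true (antecedent false ⇒ implication holds) = true
[2.1.1.2.1] true AND false = false
[2.1.1.2] NOT false = true
[2.1.1] true → true = true
[2.1.2] false OR false OR false = false
[2.1] true → false = false
[2] NOT false = true
[3.1] false AND true = false
[3.2] exactly-one(true, false) = true
[3.3.1.2] false OR true = true
[3.3.1] false OR true = true
[3.3] NOT true = false
[3] false OR true OR false = true
[root] true AND true AND true = true
Overall: true → cleared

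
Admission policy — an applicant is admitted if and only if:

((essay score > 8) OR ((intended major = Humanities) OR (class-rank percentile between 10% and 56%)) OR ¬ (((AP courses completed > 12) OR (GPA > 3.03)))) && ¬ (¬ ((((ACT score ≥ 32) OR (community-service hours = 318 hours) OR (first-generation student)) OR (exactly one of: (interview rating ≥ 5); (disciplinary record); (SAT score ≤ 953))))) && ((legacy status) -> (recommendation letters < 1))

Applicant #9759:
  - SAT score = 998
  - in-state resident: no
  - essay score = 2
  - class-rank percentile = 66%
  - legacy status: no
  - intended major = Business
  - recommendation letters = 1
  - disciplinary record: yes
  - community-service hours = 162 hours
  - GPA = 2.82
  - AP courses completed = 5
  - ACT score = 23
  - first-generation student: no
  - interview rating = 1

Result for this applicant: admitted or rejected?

Atomic conditions:
  essay score > 8: 2 > 8 is false
  intended major = Humanities: Business == Humanities is false
  class-rank percentile between 10% and 56%: 66 in [10, 56] is false
  AP courses completed > 12: 5 > 12 is false
  GPA > 3.03: 2.82 > 3.03 is false
  ACT score ≥ 32: 23 ≥ 32 is false
  community-service hours = 318 hours: 162 == 318 is false
  first-generation student: no → false
  interview rating ≥ 5: 1 ≥ 5 is false
  disciplinary record: yes → true
  SAT score ≤ 953: 998 ≤ 953 is false
  legacy status: no → false
  recommendation letters < 1: 1 < 1 is false
Combine:
[1.2] false OR false = false
[1.3.1] false OR false = false
[1.3] NOT false = true
[1] false OR false OR true = true
[2.1.1.1] false OR false OR false = false
[2.1.1.2] exactly-one(false, true, false) = true
[2.1.1] false OR true = true
[2.1] NOT true = false
[2] NOT false = true
[3] false → false (antecedent false ⇒ implication holds) = true
[root] true AND true AND true = true
Overall: true → admitted

Admitted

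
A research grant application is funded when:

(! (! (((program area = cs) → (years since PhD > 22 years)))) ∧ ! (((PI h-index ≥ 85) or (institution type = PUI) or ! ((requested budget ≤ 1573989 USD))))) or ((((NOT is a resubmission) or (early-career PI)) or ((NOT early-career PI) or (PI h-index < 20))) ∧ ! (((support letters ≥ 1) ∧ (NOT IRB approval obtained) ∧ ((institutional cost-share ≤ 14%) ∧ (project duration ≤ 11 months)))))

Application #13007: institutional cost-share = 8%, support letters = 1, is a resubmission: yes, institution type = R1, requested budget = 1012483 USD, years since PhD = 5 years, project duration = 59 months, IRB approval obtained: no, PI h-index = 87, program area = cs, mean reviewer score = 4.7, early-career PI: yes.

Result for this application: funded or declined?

Atomic conditions:
  program area = cs: cs == cs is true
  years since PhD > 22 years: 5 > 22 is false
  PI h-index ≥ 85: 87 ≥ 85 is true
  institution type = PUI: R1 == PUI is false
  requested budget ≤ 1573989 USD: 1012483 ≤ 1573989 is true
  NOT is a resubmission: yes → false
  early-career PI: yes → true
  NOT early-career PI: yes → false
  PI h-index < 20: 87 < 20 is false
  support letters ≥ 1: 1 ≥ 1 is true
  NOT IRB approval obtained: no → true
  institutional cost-share ≤ 14%: 8 ≤ 14 is true
  project duration ≤ 11 months: 59 ≤ 11 is false
Combine:
[1.1.1.1] true → false = false
[1.1.1] NOT false = true
[1.1] NOT true = false
[1.2.1.3] NOT true = false
[1.2.1] true OR false OR false = true
[1.2] NOT true = false
[1] false AND false = false
[2.1.1] false OR true = true
[2.1.2] false OR false = false
[2.1] true OR false = true
[2.2.1.3] true AND false = false
[2.2.1] true AND true AND false = false
[2.2] NOT false = true
[2] true AND true = true
[root] false OR true = true
Overall: true → funded

Funded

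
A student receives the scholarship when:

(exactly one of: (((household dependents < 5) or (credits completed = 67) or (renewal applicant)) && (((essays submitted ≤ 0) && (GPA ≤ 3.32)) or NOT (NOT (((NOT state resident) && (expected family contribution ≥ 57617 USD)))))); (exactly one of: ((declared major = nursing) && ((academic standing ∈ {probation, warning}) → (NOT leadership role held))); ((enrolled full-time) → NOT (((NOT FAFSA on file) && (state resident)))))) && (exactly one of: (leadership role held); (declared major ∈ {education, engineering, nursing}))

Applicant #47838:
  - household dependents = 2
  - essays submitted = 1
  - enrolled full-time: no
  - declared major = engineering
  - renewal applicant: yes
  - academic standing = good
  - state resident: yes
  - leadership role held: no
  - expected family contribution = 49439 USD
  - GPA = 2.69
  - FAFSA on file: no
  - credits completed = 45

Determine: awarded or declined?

Atomic conditions:
  household dependents < 5: 2 < 5 is true
  credits completed = 67: 45 == 67 is false
  renewal applicant: yes → true
  essays submitted ≤ 0: 1 ≤ 0 is false
  GPA ≤ 3.32: 2.69 ≤ 3.32 is true
  NOT state resident: yes → false
  expected family contribution ≥ 57617 USD: 49439 ≥ 57617 is false
  declared major = nursing: engineering == nursing is false
  academic standing ∈ {probation, warning}: good is not in the set → false
  NOT leadership role held: no → true
  enrolled full-time: no → false
  NOT FAFSA on file: no → true
  state resident: yes → true
  leadership role held: no → false
  declared major ∈ {education, engineering, nursing}: engineering is in the set → true
Combine:
[1.1.1] true OR false OR true = true
[1.1.2.1] false AND true = false
[1.1.2.2.1.1] false AND false = false
[1.1.2.2.1] NOT false = true
[1.1.2.2] NOT true = false
[1.1.2] false OR false = false
[1.1] true AND false = false
[1.2.1.2] false → true (antecedent false ⇒ implication holds) = true
[1.2.1] false AND true = false
[1.2.2.2.1] true AND true = true
[1.2.2.2] NOT true = false
[1.2.2] false → false (antecedent false ⇒ implication holds) = true
[1.2] exactly-one(false, true) = true
[1] exactly-one(false, true) = true
[2] exactly-one(false, true) = true
[root] true AND true = true
Overall: true → awarded

Awarded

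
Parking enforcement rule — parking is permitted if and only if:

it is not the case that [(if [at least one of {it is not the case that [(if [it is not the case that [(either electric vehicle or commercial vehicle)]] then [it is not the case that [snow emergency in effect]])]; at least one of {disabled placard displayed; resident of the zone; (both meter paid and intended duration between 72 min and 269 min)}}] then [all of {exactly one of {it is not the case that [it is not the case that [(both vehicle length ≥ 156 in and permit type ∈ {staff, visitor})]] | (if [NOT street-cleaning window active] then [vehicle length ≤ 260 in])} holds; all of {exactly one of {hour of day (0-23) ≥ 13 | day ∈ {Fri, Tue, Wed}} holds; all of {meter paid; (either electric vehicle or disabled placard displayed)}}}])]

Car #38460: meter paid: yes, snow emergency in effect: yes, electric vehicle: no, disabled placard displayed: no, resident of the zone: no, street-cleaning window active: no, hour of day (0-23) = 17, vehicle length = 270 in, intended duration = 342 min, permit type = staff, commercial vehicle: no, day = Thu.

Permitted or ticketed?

Atomic conditions:
  electric vehicle: no → false
  commercial vehicle: no → false
  snow emergency in effect: yes → true
  disabled placard displayed: no → false
  resident of the zone: no → false
  meter paid: yes → true
  intended duration between 72 min and 269 min: 342 in [72, 269] is false
  vehicle length ≥ 156 in: 270 ≥ 156 is true
  permit type ∈ {staff, visitor}: staff is in the set → true
  NOT street-cleaning window active: no → true
  vehicle length ≤ 260 in: 270 ≤ 260 is false
  hour of day (0-23) ≥ 13: 17 ≥ 13 is true
  day ∈ {Fri, Tue, Wed}: Thu is not in the set → false
Combine:
[1.1.1.1.1.1] false OR false = false
[1.1.1.1.1] NOT false = true
[1.1.1.1.2] NOT true = false
[1.1.1.1] true → false = false
[1.1.1] NOT false = true
[1.1.2.3] true AND false = false
[1.1.2] false OR false OR false = false
[1.1] true OR false = true
[1.2.1.1.1.1] true AND true = true
[1.2.1.1.1] NOT true = false
[1.2.1.1] NOT false = true
[1.2.1.2] true → false = false
[1.2.1] exactly-one(true, false) = true
[1.2.2.1] exactly-one(true, false) = true
[1.2.2.2.2] false OR false = false
[1.2.2.2] true AND false = false
[1.2.2] true AND false = false
[1.2] true AND false = false
[1] true → false = false
[root] NOT false = true
Overall: true → permitted

Permitted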